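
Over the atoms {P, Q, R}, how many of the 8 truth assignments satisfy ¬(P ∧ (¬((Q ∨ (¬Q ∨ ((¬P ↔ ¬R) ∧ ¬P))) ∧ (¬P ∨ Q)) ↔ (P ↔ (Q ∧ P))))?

8

Initial set: {¬(P ∧ (¬((Q ∨ (¬Q ∨ ((¬P ↔ ¬R) ∧ ¬P))) ∧ (¬P ∨ Q)) ↔ (P ↔ (Q ∧ P))))}.
¬(P ∧ (¬((Q ∨ (¬Q ∨ ((¬P ↔ ¬R) ∧ ¬P))) ∧ (¬P ∨ Q)) ↔ (P ↔ (Q ∧ P)))): β-rule — branch into ¬P  //  ¬(¬((Q ∨ (¬Q ∨ ((¬P ↔ ¬R) ∧ ¬P))) ∧ (¬P ∨ Q)) ↔ (P ↔ (Q ∧ P))).
  branch 1 (add ¬P):
    ○ open, literals {P=false}.
  branch 2 (add ¬(¬((Q ∨ (¬Q ∨ ((¬P ↔ ¬R) ∧ ¬P))) ∧ (¬P ∨ Q)) ↔ (P ↔ (Q ∧ P)))):
    ¬(¬((Q ∨ (¬Q ∨ ((¬P ↔ ¬R) ∧ ¬P))) ∧ (¬P ∨ Q)) ↔ (P ↔ (Q ∧ P))): β-rule — branch into ¬((Q ∨ (¬Q ∨ ((¬P ↔ ¬R) ∧ ¬P))) ∧ (¬P ∨ Q)), ¬(P ↔ (Q ∧ P))  //  ¬¬((Q ∨ (¬Q ∨ ((¬P ↔ ¬R) ∧ ¬P))) ∧ (¬P ∨ Q)), (P ↔ (Q ∧ P)).
      branch 2.1 (add ¬((Q ∨ (¬Q ∨ ((¬P ↔ ¬R) ∧ ¬P))) ∧ (¬P ∨ Q)), ¬(P ↔ (Q ∧ P))):
        ¬((Q ∨ (¬Q ∨ ((¬P ↔ ¬R) ∧ ¬P))) ∧ (¬P ∨ Q)): β-rule — branch into ¬(Q ∨ (¬Q ∨ ((¬P ↔ ¬R) ∧ ¬P)))  //  ¬(¬P ∨ Q).
          branch 2.1.1 (add ¬(Q ∨ (¬Q ∨ ((¬P ↔ ¬R) ∧ ¬P)))):
            ¬(Q ∨ (¬Q ∨ ((¬P ↔ ¬R) ∧ ¬P))): α-rule — add ¬Q, ¬(¬Q ∨ ((¬P ↔ ¬R) ∧ ¬P)).
            ¬(¬Q ∨ ((¬P ↔ ¬R) ∧ ¬P)): α-rule — add ¬¬Q, ¬((¬P ↔ ¬R) ∧ ¬P).
            × closes — contains both Q and ¬Q.
          branch 2.1.2 (add ¬(¬P ∨ Q)):
            ¬(¬P ∨ Q): α-rule — add ¬¬P, ¬Q.
            ¬(P ↔ (Q ∧ P)): β-rule — branch into P, ¬(Q ∧ P)  //  ¬P, (Q ∧ P).
              branch 2.1.2.1 (add P, ¬(Q ∧ P)):
                ¬(Q ∧ P): β-rule — branch into ¬Q  //  ¬P.
                  branch 2.1.2.1.1 (add ¬Q):
                    ○ open, literals {P=true, Q=false}.
                  branch 2.1.2.1.2 (add ¬P):
                    × closes — contains both P and ¬P.
              branch 2.1.2.2 (add ¬P, (Q ∧ P)):
                × closes — contains both P and ¬P.
      branch 2.2 (add ¬¬((Q ∨ (¬Q ∨ ((¬P ↔ ¬R) ∧ ¬P))) ∧ (¬P ∨ Q)), (P ↔ (Q ∧ P))):
        ¬¬((Q ∨ (¬Q ∨ ((¬P ↔ ¬R) ∧ ¬P))) ∧ (¬P ∨ Q)): α-rule — add (Q ∨ (¬Q ∨ ((¬P ↔ ¬R) ∧ ¬P))), (¬P ∨ Q).
        (P ↔ (Q ∧ P)): β-rule — branch into P, (Q ∧ P)  //  ¬P, ¬(Q ∧ P).
          branch 2.2.1 (add P, (Q ∧ P)):
            (Q ∧ P): α-rule — add Q, P.
            (Q ∨ (¬Q ∨ ((¬P ↔ ¬R) ∧ ¬P))): β-rule — branch into Q  //  (¬Q ∨ ((¬P ↔ ¬R) ∧ ¬P)).
              branch 2.2.1.1 (add Q):
                (¬P ∨ Q): β-rule — branch into ¬P  //  Q.
                  branch 2.2.1.1.1 (add ¬P):
                    × closes — contains both P and ¬P.
                  branch 2.2.1.1.2 (add Q):
                    ○ open, literals {P=true, Q=true}.
              branch 2.2.1.2 (add (¬Q ∨ ((¬P ↔ ¬R) ∧ ¬P))):
                (¬P ∨ Q): β-rule — branch into ¬P  //  Q.
                  branch 2.2.1.2.1 (add ¬P):
                    × closes — contains both P and ¬P.
                  branch 2.2.1.2.2 (add Q):
                    (¬Q ∨ ((¬P ↔ ¬R) ∧ ¬P)): β-rule — branch into ¬Q  //  ((¬P ↔ ¬R) ∧ ¬P).
                      branch 2.2.1.2.2.1 (add ¬Q):
                        × closes — contains both Q and ¬Q.
                      branch 2.2.1.2.2.2 (add ((¬P ↔ ¬R) ∧ ¬P)):
                        ((¬P ↔ ¬R) ∧ ¬P): α-rule — add (¬P ↔ ¬R), ¬P.
                        × closes — contains both P and ¬P.
          branch 2.2.2 (add ¬P, ¬(Q ∧ P)):
            (Q ∨ (¬Q ∨ ((¬P ↔ ¬R) ∧ ¬P))): β-rule — branch into Q  //  (¬Q ∨ ((¬P ↔ ¬R) ∧ ¬P)).
              branch 2.2.2.1 (add Q):
                (¬P ∨ Q): β-rule — branch into ¬P  //  Q.
                  branch 2.2.2.1.1 (add ¬P):
                    ¬(Q ∧ P): β-rule — branch into ¬Q  //  ¬P.
                      branch 2.2.2.1.1.1 (add ¬Q):
                        × closes — contains both Q and ¬Q.
                      branch 2.2.2.1.1.2 (add ¬P):
                        ○ open, literals {P=false, Q=true}.
                  branch 2.2.2.1.2 (add Q):
                    ¬(Q ∧ P): β-rule — branch into ¬Q  //  ¬P.
                      branch 2.2.2.1.2.1 (add ¬Q):
                        × closes — contains both Q and ¬Q.
                      branch 2.2.2.1.2.2 (add ¬P):
                        ○ open, literals {P=false, Q=true}.
              branch 2.2.2.2 (add (¬Q ∨ ((¬P ↔ ¬R) ∧ ¬P))):
                (¬P ∨ Q): β-rule — branch into ¬P  //  Q.
                  branch 2.2.2.2.1 (add ¬P):
                    ¬(Q ∧ P): β-rule — branch into ¬Q  //  ¬P.
                      branch 2.2.2.2.1.1 (add ¬Q):
                        (¬Q ∨ ((¬P ↔ ¬R) ∧ ¬P)): β-rule — branch into ¬Q  //  ((¬P ↔ ¬R) ∧ ¬P).
                          branch 2.2.2.2.1.1.1 (add ¬Q):
                            ○ open, literals {P=false, Q=false}.
                          branch 2.2.2.2.1.1.2 (add ((¬P ↔ ¬R) ∧ ¬P)):
                            ((¬P ↔ ¬R) ∧ ¬P): α-rule — add (¬P ↔ ¬R), ¬P.
                            (¬P ↔ ¬R): β-rule — branch into ¬P, ¬R  //  ¬¬P, ¬¬R.
                              branch 2.2.2.2.1.1.2.1 (add ¬P, ¬R):
                                ○ open, literals {P=false, Q=false, R=false}.
                              branch 2.2.2.2.1.1.2.2 (add ¬¬P, ¬¬R):
                                × closes — contains both P and ¬P.
                      branch 2.2.2.2.1.2 (add ¬P):
                        (¬Q ∨ ((¬P ↔ ¬R) ∧ ¬P)): β-rule — branch into ¬Q  //  ((¬P ↔ ¬R) ∧ ¬P).
                          branch 2.2.2.2.1.2.1 (add ¬Q):
                            ○ open, literals {P=false, Q=false}.
                          branch 2.2.2.2.1.2.2 (add ((¬P ↔ ¬R) ∧ ¬P)):
                            ((¬P ↔ ¬R) ∧ ¬P): α-rule — add (¬P ↔ ¬R), ¬P.
                            (¬P ↔ ¬R): β-rule — branch into ¬P, ¬R  //  ¬¬P, ¬¬R.
                              branch 2.2.2.2.1.2.2.1 (add ¬P, ¬R):
                                ○ open, literals {P=false, R=false}.
                              branch 2.2.2.2.1.2.2.2 (add ¬¬P, ¬¬R):
                                × closes — contains both P and ¬P.
                  branch 2.2.2.2.2 (add Q):
                    ¬(Q ∧ P): β-rule — branch into ¬Q  //  ¬P.
                      branch 2.2.2.2.2.1 (add ¬Q):
                        × closes — contains both Q and ¬Q.
                      branch 2.2.2.2.2.2 (add ¬P):
                        (¬Q ∨ ((¬P ↔ ¬R) ∧ ¬P)): β-rule — branch into ¬Q  //  ((¬P ↔ ¬R) ∧ ¬P).
                          branch 2.2.2.2.2.2.1 (add ¬Q):
                            × closes — contains both Q and ¬Q.
                          branch 2.2.2.2.2.2.2 (add ((¬P ↔ ¬R) ∧ ¬P)):
                            ((¬P ↔ ¬R) ∧ ¬P): α-rule — add (¬P ↔ ¬R), ¬P.
                            (¬P ↔ ¬R): β-rule — branch into ¬P, ¬R  //  ¬¬P, ¬¬R.
                              branch 2.2.2.2.2.2.2.1 (add ¬P, ¬R):
                                ○ open, literals {P=false, Q=true, R=false}.
                              branch 2.2.2.2.2.2.2.2 (add ¬¬P, ¬¬R):
                                × closes — contains both P and ¬P.
14 branches closed, 10 open.
Each open branch fixes some atoms; the unmentioned ones are free. Counting distinct full assignments: branch {P=false} (Q, R) contributes 4 new; branch {P=true, Q=false} (R) contributes 2 new; branch {P=true, Q=true} (R) contributes 2 new; branch {P=false, Q=true} (R) contributes 0 new; branch {P=false, Q=true} (R) contributes 0 new; branch {P=false, Q=false} (R) contributes 0 new; branch {P=false, Q=false, R=false} (none free) contributes 0 new; branch {P=false, Q=false} (R) contributes 0 new; branch {P=false, R=false} (Q) contributes 0 new; branch {P=false, Q=true, R=false} (none free) contributes 0 new. Total: 8.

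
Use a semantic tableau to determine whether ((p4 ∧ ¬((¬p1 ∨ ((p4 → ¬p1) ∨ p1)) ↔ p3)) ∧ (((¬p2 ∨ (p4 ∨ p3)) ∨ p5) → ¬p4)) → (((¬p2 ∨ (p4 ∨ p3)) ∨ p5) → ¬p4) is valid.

Assume the negation and expand:
Initial set: {F (((p4 ∧ ¬((¬p1 ∨ ((p4 → ¬p1) ∨ p1)) ↔ p3)) ∧ (((¬p2 ∨ (p4 ∨ p3)) ∨ p5) → ¬p4)) → (((¬p2 ∨ (p4 ∨ p3)) ∨ p5) → ¬p4))}.
F (((p4 ∧ ¬((¬p1 ∨ ((p4 → ¬p1) ∨ p1)) ↔ p3)) ∧ (((¬p2 ∨ (p4 ∨ p3)) ∨ p5) → ¬p4)) → (((¬p2 ∨ (p4 ∨ p3)) ∨ p5) → ¬p4)): α-rule — add T ((p4 ∧ ¬((¬p1 ∨ ((p4 → ¬p1) ∨ p1)) ↔ p3)) ∧ (((¬p2 ∨ (p4 ∨ p3)) ∨ p5) → ¬p4)), F (((¬p2 ∨ (p4 ∨ p3)) ∨ p5) → ¬p4).
T ((p4 ∧ ¬((¬p1 ∨ ((p4 → ¬p1) ∨ p1)) ↔ p3)) ∧ (((¬p2 ∨ (p4 ∨ p3)) ∨ p5) → ¬p4)): α-rule — add T (p4 ∧ ¬((¬p1 ∨ ((p4 → ¬p1) ∨ p1)) ↔ p3)), T (((¬p2 ∨ (p4 ∨ p3)) ∨ p5) → ¬p4).
F (((¬p2 ∨ (p4 ∨ p3)) ∨ p5) → ¬p4): α-rule — add T ((¬p2 ∨ (p4 ∨ p3)) ∨ p5), F ¬p4.
T (p4 ∧ ¬((¬p1 ∨ ((p4 → ¬p1) ∨ p1)) ↔ p3)): α-rule — add T p4, T ¬((¬p1 ∨ ((p4 → ¬p1) ∨ p1)) ↔ p3).
T (((¬p2 ∨ (p4 ∨ p3)) ∨ p5) → ¬p4): β-rule — branch into F ((¬p2 ∨ (p4 ∨ p3)) ∨ p5)  //  T ¬p4.
  branch 1 (add F ((¬p2 ∨ (p4 ∨ p3)) ∨ p5)):
    F ((¬p2 ∨ (p4 ∨ p3)) ∨ p5): α-rule — add F (¬p2 ∨ (p4 ∨ p3)), F p5.
    F (¬p2 ∨ (p4 ∨ p3)): α-rule — add F ¬p2, F (p4 ∨ p3).
    F (p4 ∨ p3): α-rule — add F p4, F p3.
    × closes — contains both p4 and ¬p4.
  branch 2 (add T ¬p4):
    × closes — contains both p4 and ¬p4.
All 2 branches close.
Every branch closed, so the negation is unsatisfiable and the formula is valid.

Valid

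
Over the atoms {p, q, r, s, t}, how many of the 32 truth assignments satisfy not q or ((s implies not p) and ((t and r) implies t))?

Initial set: {(not q or ((s implies not p) and ((t and r) implies t)))}.
(not q or ((s implies not p) and ((t and r) implies t))): β-rule — branch into not q  //  ((s implies not p) and ((t and r) implies t)).
  branch 1 (add not q):
    ○ open, literals {q=false}.
  branch 2 (add ((s implies not p) and ((t and r) implies t))):
    ((s implies not p) and ((t and r) implies t)): α-rule — add (s implies not p), ((t and r) implies t).
    (s implies not p): β-rule — branch into not s  //  not p.
      branch 2.1 (add not s):
        ((t and r) implies t): β-rule — branch into not (t and r)  //  t.
          branch 2.1.1 (add not (t and r)):
            not (t and r): β-rule — branch into not t  //  not r.
              branch 2.1.1.1 (add not t):
                ○ open, literals {s=false, t=false}.
              branch 2.1.1.2 (add not r):
                ○ open, literals {r=false, s=false}.
          branch 2.1.2 (add t):
            ○ open, literals {s=false, t=true}.
      branch 2.2 (add not p):
        ((t and r) implies t): β-rule — branch into not (t and r)  //  t.
          branch 2.2.1 (add not (t and r)):
            not (t and r): β-rule — branch into not t  //  not r.
              branch 2.2.1.1 (add not t):
                ○ open, literals {p=false, t=false}.
              branch 2.2.1.2 (add not r):
                ○ open, literals {p=false, r=false}.
          branch 2.2.2 (add t):
            ○ open, literals {p=false, t=true}.
0 branches closed, 7 open.
Each open branch fixes some atoms; the unmentioned ones are free. Counting distinct full assignments: branch {q=false} (p, r, s, t) contributes 16 new; branch {s=false, t=false} (p, q, r) contributes 4 new; branch {r=false, s=false} (p, q, t) contributes 2 new; branch {s=false, t=true} (p, q, r) contributes 2 new; branch {p=false, t=false} (q, r, s) contributes 2 new; branch {p=false, r=false} (q, s, t) contributes 1 new; branch {p=false, t=true} (q, r, s) contributes 1 new. Total: 28.

28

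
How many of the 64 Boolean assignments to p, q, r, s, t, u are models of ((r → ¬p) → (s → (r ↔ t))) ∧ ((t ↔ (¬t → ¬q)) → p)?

34

Initial set: {T (((r → ¬p) → (s → (r ↔ t))) ∧ ((t ↔ (¬t → ¬q)) → p))}.
T (((r → ¬p) → (s → (r ↔ t))) ∧ ((t ↔ (¬t → ¬q)) → p)): α-rule — add T ((r → ¬p) → (s → (r ↔ t))), T ((t ↔ (¬t → ¬q)) → p).
T ((r → ¬p) → (s → (r ↔ t))): β-rule — branch into F (r → ¬p)  //  T (s → (r ↔ t)).
  branch 1 (add F (r → ¬p)):
    F (r → ¬p): α-rule — add T r, F ¬p.
    T ((t ↔ (¬t → ¬q)) → p): β-rule — branch into F (t ↔ (¬t → ¬q))  //  T p.
      branch 1.1 (add F (t ↔ (¬t → ¬q))):
        F (t ↔ (¬t → ¬q)): β-rule — branch into T t, F (¬t → ¬q)  //  F t, T (¬t → ¬q).
          branch 1.1.1 (add T t, F (¬t → ¬q)):
            F (¬t → ¬q): α-rule — add T ¬t, F ¬q.
            × closes — contains both t and ¬t.
          branch 1.1.2 (add F t, T (¬t → ¬q)):
            T (¬t → ¬q): β-rule — branch into F ¬t  //  T ¬q.
              branch 1.1.2.1 (add F ¬t):
                × closes — contains both t and ¬t.
              branch 1.1.2.2 (add T ¬q):
                ○ open, literals {p=T, q=F, r=T, t=F}.
      branch 1.2 (add T p):
        ○ open, literals {p=T, r=T}.
  branch 2 (add T (s → (r ↔ t))):
    T ((t ↔ (¬t → ¬q)) → p): β-rule — branch into F (t ↔ (¬t → ¬q))  //  T p.
      branch 2.1 (add F (t ↔ (¬t → ¬q))):
        T (s → (r ↔ t)): β-rule — branch into F s  //  T (r ↔ t).
          branch 2.1.1 (add F s):
            F (t ↔ (¬t → ¬q)): β-rule — branch into T t, F (¬t → ¬q)  //  F t, T (¬t → ¬q).
              branch 2.1.1.1 (add T t, F (¬t → ¬q)):
                F (¬t → ¬q): α-rule — add T ¬t, F ¬q.
                × closes — contains both t and ¬t.
              branch 2.1.1.2 (add F t, T (¬t → ¬q)):
                T (¬t → ¬q): β-rule — branch into F ¬t  //  T ¬q.
                  branch 2.1.1.2.1 (add F ¬t):
                    × closes — contains both t and ¬t.
                  branch 2.1.1.2.2 (add T ¬q):
                    ○ open, literals {q=F, s=F, t=F}.
          branch 2.1.2 (add T (r ↔ t)):
            F (t ↔ (¬t → ¬q)): β-rule — branch into T t, F (¬t → ¬q)  //  F t, T (¬t → ¬q).
              branch 2.1.2.1 (add T t, F (¬t → ¬q)):
                F (¬t → ¬q): α-rule — add T ¬t, F ¬q.
                × closes — contains both t and ¬t.
              branch 2.1.2.2 (add F t, T (¬t → ¬q)):
                T (r ↔ t): β-rule — branch into T r, T t  //  F r, F t.
                  branch 2.1.2.2.1 (add T r, T t):
                    × closes — contains both t and ¬t.
                  branch 2.1.2.2.2 (add F r, F t):
                    T (¬t → ¬q): β-rule — branch into F ¬t  //  T ¬q.
                      branch 2.1.2.2.2.1 (add F ¬t):
                        × closes — contains both t and ¬t.
                      branch 2.1.2.2.2.2 (add T ¬q):
                        ○ open, literals {q=F, r=F, t=F}.
      branch 2.2 (add T p):
        T (s → (r ↔ t)): β-rule — branch into F s  //  T (r ↔ t).
          branch 2.2.1 (add F s):
            ○ open, literals {p=T, s=F}.
          branch 2.2.2 (add T (r ↔ t)):
            T (r ↔ t): β-rule — branch into T r, T t  //  F r, F t.
              branch 2.2.2.1 (add T r, T t):
                ○ open, literals {p=T, r=T, t=T}.
              branch 2.2.2.2 (add F r, F t):
                ○ open, literals {p=T, r=F, t=F}.
7 branches closed, 7 open.
Each open branch fixes some atoms; the unmentioned ones are free. Counting distinct full assignments: branch {p=T, q=F, r=T, t=F} (s, u) contributes 4 new; branch {p=T, r=T} (q, s, t, u) contributes 12 new; branch {q=F, s=F, t=F} (p, r, u) contributes 6 new; branch {q=F, r=F, t=F} (p, s, u) contributes 4 new; branch {p=T, s=F} (q, r, t, u) contributes 6 new; branch {p=T, r=T, t=T} (q, s, u) contributes 0 new; branch {p=T, r=F, t=F} (q, s, u) contributes 2 new. Total: 34.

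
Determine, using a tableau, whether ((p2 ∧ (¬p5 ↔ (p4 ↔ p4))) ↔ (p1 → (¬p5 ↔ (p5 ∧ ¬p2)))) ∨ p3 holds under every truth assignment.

Not valid

Assume the negation and expand:
Initial set: {¬(((p2 ∧ (¬p5 ↔ (p4 ↔ p4))) ↔ (p1 → (¬p5 ↔ (p5 ∧ ¬p2)))) ∨ p3)}.
¬(((p2 ∧ (¬p5 ↔ (p4 ↔ p4))) ↔ (p1 → (¬p5 ↔ (p5 ∧ ¬p2)))) ∨ p3): α-rule — add ¬((p2 ∧ (¬p5 ↔ (p4 ↔ p4))) ↔ (p1 → (¬p5 ↔ (p5 ∧ ¬p2)))), ¬p3.
¬((p2 ∧ (¬p5 ↔ (p4 ↔ p4))) ↔ (p1 → (¬p5 ↔ (p5 ∧ ¬p2)))): β-rule — branch into (p2 ∧ (¬p5 ↔ (p4 ↔ p4))), ¬(p1 → (¬p5 ↔ (p5 ∧ ¬p2)))  //  ¬(p2 ∧ (¬p5 ↔ (p4 ↔ p4))), (p1 → (¬p5 ↔ (p5 ∧ ¬p2))).
  branch 1 (add (p2 ∧ (¬p5 ↔ (p4 ↔ p4))), ¬(p1 → (¬p5 ↔ (p5 ∧ ¬p2)))):
    (p2 ∧ (¬p5 ↔ (p4 ↔ p4))): α-rule — add p2, (¬p5 ↔ (p4 ↔ p4)).
    ¬(p1 → (¬p5 ↔ (p5 ∧ ¬p2))): α-rule — add p1, ¬(¬p5 ↔ (p5 ∧ ¬p2)).
    (¬p5 ↔ (p4 ↔ p4)): β-rule — branch into ¬p5, (p4 ↔ p4)  //  ¬¬p5, ¬(p4 ↔ p4).
      branch 1.1 (add ¬p5, (p4 ↔ p4)):
        ¬(¬p5 ↔ (p5 ∧ ¬p2)): β-rule — branch into ¬p5, ¬(p5 ∧ ¬p2)  //  ¬¬p5, (p5 ∧ ¬p2).
          branch 1.1.1 (add ¬p5, ¬(p5 ∧ ¬p2)):
            (p4 ↔ p4): β-rule — branch into p4, p4  //  ¬p4, ¬p4.
              branch 1.1.1.1 (add p4, p4):
                ¬(p5 ∧ ¬p2): β-rule — branch into ¬p5  //  ¬¬p2.
                  branch 1.1.1.1.1 (add ¬p5):
                    ○ open, literals {p1=T, p2=T, p3=F, p4=T, p5=F}.
                  branch 1.1.1.1.2 (add ¬¬p2):
                    ○ open, literals {p1=T, p2=T, p3=F, p4=T, p5=F}.
              branch 1.1.1.2 (add ¬p4, ¬p4):
                ¬(p5 ∧ ¬p2): β-rule — branch into ¬p5  //  ¬¬p2.
                  branch 1.1.1.2.1 (add ¬p5):
                    ○ open, literals {p1=T, p2=T, p3=F, p4=F, p5=F}.
                  branch 1.1.1.2.2 (add ¬¬p2):
                    ○ open, literals {p1=T, p2=T, p3=F, p4=F, p5=F}.
          branch 1.1.2 (add ¬¬p5, (p5 ∧ ¬p2)):
            × closes — contains both p5 and ¬p5.
      branch 1.2 (add ¬¬p5, ¬(p4 ↔ p4)):
        ¬(¬p5 ↔ (p5 ∧ ¬p2)): β-rule — branch into ¬p5, ¬(p5 ∧ ¬p2)  //  ¬¬p5, (p5 ∧ ¬p2).
          branch 1.2.1 (add ¬p5, ¬(p5 ∧ ¬p2)):
            × closes — contains both p5 and ¬p5.
          branch 1.2.2 (add ¬¬p5, (p5 ∧ ¬p2)):
            (p5 ∧ ¬p2): α-rule — add p5, ¬p2.
            × closes — contains both p2 and ¬p2.
  branch 2 (add ¬(p2 ∧ (¬p5 ↔ (p4 ↔ p4))), (p1 → (¬p5 ↔ (p5 ∧ ¬p2)))):
    ¬(p2 ∧ (¬p5 ↔ (p4 ↔ p4))): β-rule — branch into ¬p2  //  ¬(¬p5 ↔ (p4 ↔ p4)).
      branch 2.1 (add ¬p2):
        (p1 → (¬p5 ↔ (p5 ∧ ¬p2))): β-rule — branch into ¬p1  //  (¬p5 ↔ (p5 ∧ ¬p2)).
          branch 2.1.1 (add ¬p1):
            ○ open, literals {p1=F, p2=F, p3=F}.
          branch 2.1.2 (add (¬p5 ↔ (p5 ∧ ¬p2))):
            (¬p5 ↔ (p5 ∧ ¬p2)): β-rule — branch into ¬p5, (p5 ∧ ¬p2)  //  ¬¬p5, ¬(p5 ∧ ¬p2).
              branch 2.1.2.1 (add ¬p5, (p5 ∧ ¬p2)):
                (p5 ∧ ¬p2): α-rule — add p5, ¬p2.
                × closes — contains both p5 and ¬p5.
              branch 2.1.2.2 (add ¬¬p5, ¬(p5 ∧ ¬p2)):
                ¬(p5 ∧ ¬p2): β-rule — branch into ¬p5  //  ¬¬p2.
                  branch 2.1.2.2.1 (add ¬p5):
                    × closes — contains both p5 and ¬p5.
                  branch 2.1.2.2.2 (add ¬¬p2):
                    × closes — contains both p2 and ¬p2.
      branch 2.2 (add ¬(¬p5 ↔ (p4 ↔ p4))):
        (p1 → (¬p5 ↔ (p5 ∧ ¬p2))): β-rule — branch into ¬p1  //  (¬p5 ↔ (p5 ∧ ¬p2)).
          branch 2.2.1 (add ¬p1):
            ¬(¬p5 ↔ (p4 ↔ p4)): β-rule — branch into ¬p5, ¬(p4 ↔ p4)  //  ¬¬p5, (p4 ↔ p4).
              branch 2.2.1.1 (add ¬p5, ¬(p4 ↔ p4)):
                ¬(p4 ↔ p4): β-rule — branch into p4, ¬p4  //  ¬p4, p4.
                  branch 2.2.1.1.1 (add p4, ¬p4):
                    × closes — contains both p4 and ¬p4.
                  branch 2.2.1.1.2 (add ¬p4, p4):
                    × closes — contains both p4 and ¬p4.
              branch 2.2.1.2 (add ¬¬p5, (p4 ↔ p4)):
                (p4 ↔ p4): β-rule — branch into p4, p4  //  ¬p4, ¬p4.
                  branch 2.2.1.2.1 (add p4, p4):
                    ○ open, literals {p1=F, p3=F, p4=T, p5=T}.
                  branch 2.2.1.2.2 (add ¬p4, ¬p4):
                    ○ open, literals {p1=F, p3=F, p4=F, p5=T}.
          branch 2.2.2 (add (¬p5 ↔ (p5 ∧ ¬p2))):
            ¬(¬p5 ↔ (p4 ↔ p4)): β-rule — branch into ¬p5, ¬(p4 ↔ p4)  //  ¬¬p5, (p4 ↔ p4).
              branch 2.2.2.1 (add ¬p5, ¬(p4 ↔ p4)):
                (¬p5 ↔ (p5 ∧ ¬p2)): β-rule — branch into ¬p5, (p5 ∧ ¬p2)  //  ¬¬p5, ¬(p5 ∧ ¬p2).
                  branch 2.2.2.1.1 (add ¬p5, (p5 ∧ ¬p2)):
                    (p5 ∧ ¬p2): α-rule — add p5, ¬p2.
                    × closes — contains both p5 and ¬p5.
                  branch 2.2.2.1.2 (add ¬¬p5, ¬(p5 ∧ ¬p2)):
                    × closes — contains both p5 and ¬p5.
              branch 2.2.2.2 (add ¬¬p5, (p4 ↔ p4)):
                (¬p5 ↔ (p5 ∧ ¬p2)): β-rule — branch into ¬p5, (p5 ∧ ¬p2)  //  ¬¬p5, ¬(p5 ∧ ¬p2).
                  branch 2.2.2.2.1 (add ¬p5, (p5 ∧ ¬p2)):
                    × closes — contains both p5 and ¬p5.
                  branch 2.2.2.2.2 (add ¬¬p5, ¬(p5 ∧ ¬p2)):
                    (p4 ↔ p4): β-rule — branch into p4, p4  //  ¬p4, ¬p4.
                      branch 2.2.2.2.2.1 (add p4, p4):
                        ¬(p5 ∧ ¬p2): β-rule — branch into ¬p5  //  ¬¬p2.
                          branch 2.2.2.2.2.1.1 (add ¬p5):
                            × closes — contains both p5 and ¬p5.
                          branch 2.2.2.2.2.1.2 (add ¬¬p2):
                            ○ open, literals {p2=T, p3=F, p4=T, p5=T}.
                      branch 2.2.2.2.2.2 (add ¬p4, ¬p4):
                        ¬(p5 ∧ ¬p2): β-rule — branch into ¬p5  //  ¬¬p2.
                          branch 2.2.2.2.2.2.1 (add ¬p5):
                            × closes — contains both p5 and ¬p5.
                          branch 2.2.2.2.2.2.2 (add ¬¬p2):
                            ○ open, literals {p2=T, p3=F, p4=F, p5=T}.
13 branches closed, 9 open.
An open branch gives a countermodel: p1=T, p2=T, p3=F, p4=T, p5=F (unmentioned atoms arbitrary); under it the original formula is false.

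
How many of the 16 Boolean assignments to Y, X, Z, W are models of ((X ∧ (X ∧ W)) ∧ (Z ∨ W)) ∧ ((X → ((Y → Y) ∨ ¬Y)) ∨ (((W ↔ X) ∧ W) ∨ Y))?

Initial set: {T (((X ∧ (X ∧ W)) ∧ (Z ∨ W)) ∧ ((X → ((Y → Y) ∨ ¬Y)) ∨ (((W ↔ X) ∧ W) ∨ Y)))}.
T (((X ∧ (X ∧ W)) ∧ (Z ∨ W)) ∧ ((X → ((Y → Y) ∨ ¬Y)) ∨ (((W ↔ X) ∧ W) ∨ Y))): α-rule — add T ((X ∧ (X ∧ W)) ∧ (Z ∨ W)), T ((X → ((Y → Y) ∨ ¬Y)) ∨ (((W ↔ X) ∧ W) ∨ Y)).
T ((X ∧ (X ∧ W)) ∧ (Z ∨ W)): α-rule — add T (X ∧ (X ∧ W)), T (Z ∨ W).
T (X ∧ (X ∧ W)): α-rule — add T X, T (X ∧ W).
T (X ∧ W): α-rule — add T X, T W.
T ((X → ((Y → Y) ∨ ¬Y)) ∨ (((W ↔ X) ∧ W) ∨ Y)): β-rule — branch into T (X → ((Y → Y) ∨ ¬Y))  //  T (((W ↔ X) ∧ W) ∨ Y).
  branch 1 (add T (X → ((Y → Y) ∨ ¬Y))):
    T (Z ∨ W): β-rule — branch into T Z  //  T W.
      branch 1.1 (add T Z):
        T (X → ((Y → Y) ∨ ¬Y)): β-rule — branch into F X  //  T ((Y → Y) ∨ ¬Y).
          branch 1.1.1 (add F X):
            × closes — contains both X and ¬X.
          branch 1.1.2 (add T ((Y → Y) ∨ ¬Y)):
            T ((Y → Y) ∨ ¬Y): β-rule — branch into T (Y → Y)  //  T ¬Y.
              branch 1.1.2.1 (add T (Y → Y)):
                T (Y → Y): β-rule — branch into F Y  //  T Y.
                  branch 1.1.2.1.1 (add F Y):
                    ○ open, literals {W=1, X=1, Y=0, Z=1}.
                  branch 1.1.2.1.2 (add T Y):
                    ○ open, literals {W=1, X=1, Y=1, Z=1}.
              branch 1.1.2.2 (add T ¬Y):
                ○ open, literals {W=1, X=1, Y=0, Z=1}.
      branch 1.2 (add T W):
        T (X → ((Y → Y) ∨ ¬Y)): β-rule — branch into F X  //  T ((Y → Y) ∨ ¬Y).
          branch 1.2.1 (add F X):
            × closes — contains both X and ¬X.
          branch 1.2.2 (add T ((Y → Y) ∨ ¬Y)):
            T ((Y → Y) ∨ ¬Y): β-rule — branch into T (Y → Y)  //  T ¬Y.
              branch 1.2.2.1 (add T (Y → Y)):
                T (Y → Y): β-rule — branch into F Y  //  T Y.
                  branch 1.2.2.1.1 (add F Y):
                    ○ open, literals {W=1, X=1, Y=0}.
                  branch 1.2.2.1.2 (add T Y):
                    ○ open, literals {W=1, X=1, Y=1}.
              branch 1.2.2.2 (add T ¬Y):
                ○ open, literals {W=1, X=1, Y=0}.
  branch 2 (add T (((W ↔ X) ∧ W) ∨ Y)):
    T (Z ∨ W): β-rule — branch into T Z  //  T W.
      branch 2.1 (add T Z):
        T (((W ↔ X) ∧ W) ∨ Y): β-rule — branch into T ((W ↔ X) ∧ W)  //  T Y.
          branch 2.1.1 (add T ((W ↔ X) ∧ W)):
            T ((W ↔ X) ∧ W): α-rule — add T (W ↔ X), T W.
            T (W ↔ X): β-rule — branch into T W, T X  //  F W, F X.
              branch 2.1.1.1 (add T W, T X):
                ○ open, literals {W=1, X=1, Z=1}.
              branch 2.1.1.2 (add F W, F X):
                × closes — contains both W and ¬W.
          branch 2.1.2 (add T Y):
            ○ open, literals {W=1, X=1, Y=1, Z=1}.
      branch 2.2 (add T W):
        T (((W ↔ X) ∧ W) ∨ Y): β-rule — branch into T ((W ↔ X) ∧ W)  //  T Y.
          branch 2.2.1 (add T ((W ↔ X) ∧ W)):
            T ((W ↔ X) ∧ W): α-rule — add T (W ↔ X), T W.
            T (W ↔ X): β-rule — branch into T W, T X  //  F W, F X.
              branch 2.2.1.1 (add T W, T X):
                ○ open, literals {W=1, X=1}.
              branch 2.2.1.2 (add F W, F X):
                × closes — contains both W and ¬W.
          branch 2.2.2 (add T Y):
            ○ open, literals {W=1, X=1, Y=1}.
4 branches closed, 10 open.
Each open branch fixes some atoms; the unmentioned ones are free. Counting distinct full assignments: branch {W=1, X=1, Y=0, Z=1} (none free) contributes 1 new; branch {W=1, X=1, Y=1, Z=1} (none free) contributes 1 new; branch {W=1, X=1, Y=0, Z=1} (none free) contributes 0 new; branch {W=1, X=1, Y=0} (Z) contributes 1 new; branch {W=1, X=1, Y=1} (Z) contributes 1 new; branch {W=1, X=1, Y=0} (Z) contributes 0 new; branch {W=1, X=1, Z=1} (Y) contributes 0 new; branch {W=1, X=1, Y=1, Z=1} (none free) contributes 0 new; branch {W=1, X=1} (Y, Z) contributes 0 new; branch {W=1, X=1, Y=1} (Z) contributes 0 new. Total: 4.

4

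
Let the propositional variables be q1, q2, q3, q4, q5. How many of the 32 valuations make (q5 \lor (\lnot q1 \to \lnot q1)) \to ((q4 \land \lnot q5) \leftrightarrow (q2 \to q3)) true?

Initial set: {((q5 \lor (\lnot q1 \to \lnot q1)) \to ((q4 \land \lnot q5) \leftrightarrow (q2 \to q3)))}.
((q5 \lor (\lnot q1 \to \lnot q1)) \to ((q4 \land \lnot q5) \leftrightarrow (q2 \to q3))): β-rule — branch into \lnot (q5 \lor (\lnot q1 \to \lnot q1))  //  ((q4 \land \lnot q5) \leftrightarrow (q2 \to q3)).
  branch 1 (add \lnot (q5 \lor (\lnot q1 \to \lnot q1))):
    \lnot (q5 \lor (\lnot q1 \to \lnot q1)): α-rule — add \lnot q5, \lnot (\lnot q1 \to \lnot q1).
    \lnot (\lnot q1 \to \lnot q1): α-rule — add \lnot q1, \lnot \lnot q1.
    × closes — contains both q1 and \lnot q1.
  branch 2 (add ((q4 \land \lnot q5) \leftrightarrow (q2 \to q3))):
    ((q4 \land \lnot q5) \leftrightarrow (q2 \to q3)): β-rule — branch into (q4 \land \lnot q5), (q2 \to q3)  //  \lnot (q4 \land \lnot q5), \lnot (q2 \to q3).
      branch 2.1 (add (q4 \land \lnot q5), (q2 \to q3)):
        (q4 \land \lnot q5): α-rule — add q4, \lnot q5.
        (q2 \to q3): β-rule — branch into \lnot q2  //  q3.
          branch 2.1.1 (add \lnot q2):
            ○ open, literals {q2=false, q4=true, q5=false}.
          branch 2.1.2 (add q3):
            ○ open, literals {q3=true, q4=true, q5=false}.
      branch 2.2 (add \lnot (q4 \land \lnot q5), \lnot (q2 \to q3)):
        \lnot (q2 \to q3): α-rule — add q2, \lnot q3.
        \lnot (q4 \land \lnot q5): β-rule — branch into \lnot q4  //  \lnot \lnot q5.
          branch 2.2.1 (add \lnot q4):
            ○ open, literals {q2=true, q3=false, q4=false}.
          branch 2.2.2 (add \lnot \lnot q5):
            ○ open, literals {q2=true, q3=false, q5=true}.
1 branch closed, 4 open.
Each open branch fixes some atoms; the unmentioned ones are free. Counting distinct full assignments: branch {q2=false, q4=true, q5=false} (q1, q3) contributes 4 new; branch {q3=true, q4=true, q5=false} (q1, q2) contributes 2 new; branch {q2=true, q3=false, q4=false} (q1, q5) contributes 4 new; branch {q2=true, q3=false, q5=true} (q1, q4) contributes 2 new. Total: 12.

12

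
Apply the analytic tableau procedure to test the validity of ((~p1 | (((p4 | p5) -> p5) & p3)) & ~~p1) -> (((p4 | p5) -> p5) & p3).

Valid

Assume the negation and expand:
Initial set: {~(((~p1 | (((p4 | p5) -> p5) & p3)) & ~~p1) -> (((p4 | p5) -> p5) & p3))}.
~(((~p1 | (((p4 | p5) -> p5) & p3)) & ~~p1) -> (((p4 | p5) -> p5) & p3)): α-rule — add ((~p1 | (((p4 | p5) -> p5) & p3)) & ~~p1), ~(((p4 | p5) -> p5) & p3).
((~p1 | (((p4 | p5) -> p5) & p3)) & ~~p1): α-rule — add (~p1 | (((p4 | p5) -> p5) & p3)), ~~p1.
~~p1: drop double negation, giving p1.
~(((p4 | p5) -> p5) & p3): β-rule — branch into ~((p4 | p5) -> p5)  //  ~p3.
  branch 1 (add ~((p4 | p5) -> p5)):
    ~((p4 | p5) -> p5): α-rule — add (p4 | p5), ~p5.
    (~p1 | (((p4 | p5) -> p5) & p3)): β-rule — branch into ~p1  //  (((p4 | p5) -> p5) & p3).
      branch 1.1 (add ~p1):
        × closes — contains both p1 and ~p1.
      branch 1.2 (add (((p4 | p5) -> p5) & p3)):
        (((p4 | p5) -> p5) & p3): α-rule — add ((p4 | p5) -> p5), p3.
        (p4 | p5): β-rule — branch into p4  //  p5.
          branch 1.2.1 (add p4):
            ((p4 | p5) -> p5): β-rule — branch into ~(p4 | p5)  //  p5.
              branch 1.2.1.1 (add ~(p4 | p5)):
                ~(p4 | p5): α-rule — add ~p4, ~p5.
                × closes — contains both p4 and ~p4.
              branch 1.2.1.2 (add p5):
                × closes — contains both p5 and ~p5.
          branch 1.2.2 (add p5):
            × closes — contains both p5 and ~p5.
  branch 2 (add ~p3):
    (~p1 | (((p4 | p5) -> p5) & p3)): β-rule — branch into ~p1  //  (((p4 | p5) -> p5) & p3).
      branch 2.1 (add ~p1):
        × closes — contains both p1 and ~p1.
      branch 2.2 (add (((p4 | p5) -> p5) & p3)):
        (((p4 | p5) -> p5) & p3): α-rule — add ((p4 | p5) -> p5), p3.
        × closes — contains both p3 and ~p3.
All 6 branches close.
Every branch closed, so the negation is unsatisfiable and the formula is valid.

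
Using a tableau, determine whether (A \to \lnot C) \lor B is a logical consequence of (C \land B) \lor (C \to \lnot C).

Yes

Initial set: {((C \land B) \lor (C \to \lnot C)); \lnot ((A \to \lnot C) \lor B)}.
\lnot ((A \to \lnot C) \lor B): α-rule — add \lnot (A \to \lnot C), \lnot B.
\lnot (A \to \lnot C): α-rule — add A, \lnot \lnot C.
((C \land B) \lor (C \to \lnot C)): β-rule — branch into (C \land B)  //  (C \to \lnot C).
  branch 1 (add (C \land B)):
    (C \land B): α-rule — add C, B.
    × closes — contains both B and \lnot B.
  branch 2 (add (C \to \lnot C)):
    (C \to \lnot C): β-rule — branch into \lnot C  //  \lnot C.
      branch 2.1 (add \lnot C):
        × closes — contains both C and \lnot C.
      branch 2.2 (add \lnot C):
        × closes — contains both C and \lnot C.
All 3 branches close.
Every branch closed, so the premises entail the conclusion.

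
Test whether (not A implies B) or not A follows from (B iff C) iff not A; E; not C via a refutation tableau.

Yes

Initial set: {((B iff C) iff not A); E; not C; not ((not A implies B) or not A)}.
not ((not A implies B) or not A): α-rule — add not (not A implies B), not not A.
not (not A implies B): α-rule — add not A, not B.
× closes — contains both A and not A.
All 1 branch closes.
Every branch closed, so the premises entail the conclusion.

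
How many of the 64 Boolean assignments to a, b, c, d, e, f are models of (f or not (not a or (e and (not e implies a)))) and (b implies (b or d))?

40

Initial set: {T ((f or not (not a or (e and (not e implies a)))) and (b implies (b or d)))}.
T ((f or not (not a or (e and (not e implies a)))) and (b implies (b or d))): α-rule — add T (f or not (not a or (e and (not e implies a)))), T (b implies (b or d)).
T (f or not (not a or (e and (not e implies a)))): β-rule — branch into T f  //  T not (not a or (e and (not e implies a))).
  branch 1 (add T f):
    T (b implies (b or d)): β-rule — branch into F b  //  T (b or d).
      branch 1.1 (add F b):
        ○ open, literals {b=F, f=T}.
      branch 1.2 (add T (b or d)):
        T (b or d): β-rule — branch into T b  //  T d.
          branch 1.2.1 (add T b):
            ○ open, literals {b=T, f=T}.
          branch 1.2.2 (add T d):
            ○ open, literals {d=T, f=T}.
  branch 2 (add T not (not a or (e and (not e implies a)))):
    T not (not a or (e and (not e implies a))): α-rule — add F not a, F (e and (not e implies a)).
    T (b implies (b or d)): β-rule — branch into F b  //  T (b or d).
      branch 2.1 (add F b):
        F (e and (not e implies a)): β-rule — branch into F e  //  F (not e implies a).
          branch 2.1.1 (add F e):
            ○ open, literals {a=T, b=F, e=F}.
          branch 2.1.2 (add F (not e implies a)):
            F (not e implies a): α-rule — add T not e, F a.
            × closes — contains both a and not a.
      branch 2.2 (add T (b or d)):
        F (e and (not e implies a)): β-rule — branch into F e  //  F (not e implies a).
          branch 2.2.1 (add F e):
            T (b or d): β-rule — branch into T b  //  T d.
              branch 2.2.1.1 (add T b):
                ○ open, literals {a=T, b=T, e=F}.
              branch 2.2.1.2 (add T d):
                ○ open, literals {a=T, d=T, e=F}.
          branch 2.2.2 (add F (not e implies a)):
            F (not e implies a): α-rule — add T not e, F a.
            × closes — contains both a and not a.
2 branches closed, 6 open.
Each open branch fixes some atoms; the unmentioned ones are free. Counting distinct full assignments: branch {b=F, f=T} (a, c, d, e) contributes 16 new; branch {b=T, f=T} (a, c, d, e) contributes 16 new; branch {d=T, f=T} (a, b, c, e) contributes 0 new; branch {a=T, b=F, e=F} (c, d, f) contributes 4 new; branch {a=T, b=T, e=F} (c, d, f) contributes 4 new; branch {a=T, d=T, e=F} (b, c, f) contributes 0 new. Total: 40.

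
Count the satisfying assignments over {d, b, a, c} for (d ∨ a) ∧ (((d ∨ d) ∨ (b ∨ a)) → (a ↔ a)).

12

Initial set: {((d ∨ a) ∧ (((d ∨ d) ∨ (b ∨ a)) → (a ↔ a)))}.
((d ∨ a) ∧ (((d ∨ d) ∨ (b ∨ a)) → (a ↔ a))): α-rule — add (d ∨ a), (((d ∨ d) ∨ (b ∨ a)) → (a ↔ a)).
(d ∨ a): β-rule — branch into d  //  a.
  branch 1 (add d):
    (((d ∨ d) ∨ (b ∨ a)) → (a ↔ a)): β-rule — branch into ¬((d ∨ d) ∨ (b ∨ a))  //  (a ↔ a).
      branch 1.1 (add ¬((d ∨ d) ∨ (b ∨ a))):
        ¬((d ∨ d) ∨ (b ∨ a)): α-rule — add ¬(d ∨ d), ¬(b ∨ a).
        ¬(d ∨ d): α-rule — add ¬d, ¬d.
        × closes — contains both d and ¬d.
      branch 1.2 (add (a ↔ a)):
        (a ↔ a): β-rule — branch into a, a  //  ¬a, ¬a.
          branch 1.2.1 (add a, a):
            ○ open, literals {a=1, d=1}.
          branch 1.2.2 (add ¬a, ¬a):
            ○ open, literals {a=0, d=1}.
  branch 2 (add a):
    (((d ∨ d) ∨ (b ∨ a)) → (a ↔ a)): β-rule — branch into ¬((d ∨ d) ∨ (b ∨ a))  //  (a ↔ a).
      branch 2.1 (add ¬((d ∨ d) ∨ (b ∨ a))):
        ¬((d ∨ d) ∨ (b ∨ a)): α-rule — add ¬(d ∨ d), ¬(b ∨ a).
        ¬(d ∨ d): α-rule — add ¬d, ¬d.
        ¬(b ∨ a): α-rule — add ¬b, ¬a.
        × closes — contains both a and ¬a.
      branch 2.2 (add (a ↔ a)):
        (a ↔ a): β-rule — branch into a, a  //  ¬a, ¬a.
          branch 2.2.1 (add a, a):
            ○ open, literals {a=1}.
          branch 2.2.2 (add ¬a, ¬a):
            × closes — contains both a and ¬a.
3 branches closed, 3 open.
Each open branch fixes some atoms; the unmentioned ones are free. Counting distinct full assignments: branch {a=1, d=1} (b, c) contributes 4 new; branch {a=0, d=1} (b, c) contributes 4 new; branch {a=1} (d, b, c) contributes 4 new. Total: 12.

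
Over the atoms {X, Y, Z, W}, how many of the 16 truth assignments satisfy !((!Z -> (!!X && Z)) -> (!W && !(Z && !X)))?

Initial set: {!((!Z -> (!!X && Z)) -> (!W && !(Z && !X)))}.
!((!Z -> (!!X && Z)) -> (!W && !(Z && !X))): α-rule — add (!Z -> (!!X && Z)), !(!W && !(Z && !X)).
(!Z -> (!!X && Z)): β-rule — branch into !!Z  //  (!!X && Z).
  branch 1 (add !!Z):
    !(!W && !(Z && !X)): β-rule — branch into !!W  //  !!(Z && !X).
      branch 1.1 (add !!W):
        ○ open, literals {W=1, Z=1}.
      branch 1.2 (add !!(Z && !X)):
        !!(Z && !X): α-rule — add Z, !X.
        ○ open, literals {X=0, Z=1}.
  branch 2 (add (!!X && Z)):
    (!!X && Z): α-rule — add !!X, Z.
    !!X: drop double negation, giving X.
    !(!W && !(Z && !X)): β-rule — branch into !!W  //  !!(Z && !X).
      branch 2.1 (add !!W):
        ○ open, literals {W=1, X=1, Z=1}.
      branch 2.2 (add !!(Z && !X)):
        !!(Z && !X): α-rule — add Z, !X.
        × closes — contains both X and !X.
1 branch closed, 3 open.
Each open branch fixes some atoms; the unmentioned ones are free. Counting distinct full assignments: branch {W=1, Z=1} (X, Y) contributes 4 new; branch {X=0, Z=1} (Y, W) contributes 2 new; branch {W=1, X=1, Z=1} (Y) contributes 0 new. Total: 6.

6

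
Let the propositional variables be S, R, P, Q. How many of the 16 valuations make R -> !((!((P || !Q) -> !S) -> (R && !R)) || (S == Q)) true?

10

Initial set: {(R -> !((!((P || !Q) -> !S) -> (R && !R)) || (S == Q)))}.
(R -> !((!((P || !Q) -> !S) -> (R && !R)) || (S == Q))): β-rule — branch into !R  //  !((!((P || !Q) -> !S) -> (R && !R)) || (S == Q)).
  branch 1 (add !R):
    ○ open, literals {R=0}.
  branch 2 (add !((!((P || !Q) -> !S) -> (R && !R)) || (S == Q))):
    !((!((P || !Q) -> !S) -> (R && !R)) || (S == Q)): α-rule — add !(!((P || !Q) -> !S) -> (R && !R)), !(S == Q).
    !(!((P || !Q) -> !S) -> (R && !R)): α-rule — add !((P || !Q) -> !S), !(R && !R).
    !((P || !Q) -> !S): α-rule — add (P || !Q), !!S.
    !(S == Q): β-rule — branch into S, !Q  //  !S, Q.
      branch 2.1 (add S, !Q):
        !(R && !R): β-rule — branch into !R  //  !!R.
          branch 2.1.1 (add !R):
            (P || !Q): β-rule — branch into P  //  !Q.
              branch 2.1.1.1 (add P):
                ○ open, literals {P=1, Q=0, R=0, S=1}.
              branch 2.1.1.2 (add !Q):
                ○ open, literals {Q=0, R=0, S=1}.
          branch 2.1.2 (add !!R):
            (P || !Q): β-rule — branch into P  //  !Q.
              branch 2.1.2.1 (add P):
                ○ open, literals {P=1, Q=0, R=1, S=1}.
              branch 2.1.2.2 (add !Q):
                ○ open, literals {Q=0, R=1, S=1}.
      branch 2.2 (add !S, Q):
        × closes — contains both S and !S.
1 branch closed, 5 open.
Each open branch fixes some atoms; the unmentioned ones are free. Counting distinct full assignments: branch {R=0} (S, P, Q) contributes 8 new; branch {P=1, Q=0, R=0, S=1} (none free) contributes 0 new; branch {Q=0, R=0, S=1} (P) contributes 0 new; branch {P=1, Q=0, R=1, S=1} (none free) contributes 1 new; branch {Q=0, R=1, S=1} (P) contributes 1 new. Total: 10.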